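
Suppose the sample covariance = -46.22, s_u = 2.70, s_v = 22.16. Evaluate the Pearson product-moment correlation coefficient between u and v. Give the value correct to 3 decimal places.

r = Cov(u,v) / (s_u · s_v) = -46.22 / (2.70 × 22.16)
  = -46.22 / 59.8320 ≈ -0.772

-0.772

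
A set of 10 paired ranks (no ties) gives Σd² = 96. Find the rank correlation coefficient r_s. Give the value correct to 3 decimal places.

0.418

ρ = 1 − 6Σd² / [n(n²−1)] = 1 − 6×96 / (10×99)
  = 1 − 576/990 = 1 − 0.5818 ≈ 0.418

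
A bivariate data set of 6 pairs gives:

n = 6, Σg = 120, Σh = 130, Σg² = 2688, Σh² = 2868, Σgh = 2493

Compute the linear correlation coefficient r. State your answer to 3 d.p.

-0.880

r = (nΣgh − ΣgΣh) / √[(nΣg² − (Σg)²)(nΣh² − (Σh)²)]
Numerator: 6×2493 − 120×130 = -642
Denominator: √[(16128 − 14400)(17208 − 16900)] = √[1728 × 308] = 729.5368
r = -642 / 729.5368 ≈ -0.880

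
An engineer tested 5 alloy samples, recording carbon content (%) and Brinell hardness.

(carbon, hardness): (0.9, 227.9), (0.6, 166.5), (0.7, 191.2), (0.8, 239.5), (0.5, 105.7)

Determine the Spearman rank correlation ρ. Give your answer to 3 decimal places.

Rank carbon: 5, 2, 3, 4, 1
Rank hardness: 4, 2, 3, 5, 1
d = rank(carbon) − rank(hardness): 1, 0, 0, -1, 0; Σd² = 2
ρ = 1 − 6Σd² / [n(n²−1)] = 1 − 6×2 / (5×24) = 1 − 12/120 ≈ 0.900

0.900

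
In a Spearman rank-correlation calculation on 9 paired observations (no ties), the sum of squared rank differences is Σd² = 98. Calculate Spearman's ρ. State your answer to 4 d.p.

ρ = 1 − 6Σd² / [n(n²−1)] = 1 − 6×98 / (9×80)
  = 1 − 588/720 = 1 − 0.81667 ≈ 0.1833

0.1833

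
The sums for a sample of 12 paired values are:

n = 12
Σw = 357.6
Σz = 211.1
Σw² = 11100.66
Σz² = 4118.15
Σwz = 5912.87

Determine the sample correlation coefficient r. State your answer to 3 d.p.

-0.892

r = (nΣwz − ΣwΣz) / √[(nΣw² − (Σw)²)(nΣz² − (Σz)²)]
Numerator: 12×5912.87 − 357.6×211.1 = -4534.92
Denominator: √[(133207.92 − 127877.76)(49417.8 − 44563.21)] = √[5330.16 × 4854.59] = 5086.8204
r = -4534.92 / 5086.8204 ≈ -0.892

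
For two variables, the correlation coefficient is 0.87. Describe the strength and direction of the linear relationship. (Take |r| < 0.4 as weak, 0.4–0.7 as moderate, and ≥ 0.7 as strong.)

strong positive

r = 0.87 > 0 so the relationship is positive.
|r| = 0.87, which falls in the strong range.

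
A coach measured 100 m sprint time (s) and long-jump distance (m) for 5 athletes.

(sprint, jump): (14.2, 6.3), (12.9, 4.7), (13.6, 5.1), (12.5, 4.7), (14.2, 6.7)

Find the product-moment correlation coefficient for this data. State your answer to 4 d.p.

0.9183

n = 5, Σx = 67.4, Σy = 27.5, Σx² = 910.9, Σy² = 154.77, Σxy = 373.34
nΣxy − ΣxΣy = 1866.7 − 1853.5 = 13.2
nΣx² − (Σx)² = 4554.5 − 4542.76 = 11.74; nΣy² − (Σy)² = 773.85 − 756.25 = 17.6
r = 13.2 / √(11.74 × 17.6) = 13.2 / 14.3744 ≈ 0.9183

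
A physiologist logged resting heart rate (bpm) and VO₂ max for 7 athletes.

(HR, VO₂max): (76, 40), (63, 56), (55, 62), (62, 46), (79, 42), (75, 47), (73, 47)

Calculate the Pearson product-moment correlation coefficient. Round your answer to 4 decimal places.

n = 7, Σx = 483, Σy = 340, Σx² = 33809, Σy² = 16878, Σxy = 23104
nΣxy − ΣxΣy = 161728 − 164220 = -2492
nΣx² − (Σx)² = 236663 − 233289 = 3374; nΣy² − (Σy)² = 118146 − 115600 = 2546
r = -2492 / √(3374 × 2546) = -2492 / 2930.9050 ≈ -0.8502

-0.8502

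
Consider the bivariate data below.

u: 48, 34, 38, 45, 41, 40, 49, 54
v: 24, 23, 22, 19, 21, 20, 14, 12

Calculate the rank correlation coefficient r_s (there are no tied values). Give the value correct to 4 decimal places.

-0.6190

Rank u: 6, 1, 2, 5, 4, 3, 7, 8
Rank v: 8, 7, 6, 3, 5, 4, 2, 1
d = rank(u) − rank(v): -2, -6, -4, 2, -1, -1, 5, 7; Σd² = 136
ρ = 1 − 6Σd² / [n(n²−1)] = 1 − 6×136 / (8×63) = 1 − 816/504 ≈ -0.6190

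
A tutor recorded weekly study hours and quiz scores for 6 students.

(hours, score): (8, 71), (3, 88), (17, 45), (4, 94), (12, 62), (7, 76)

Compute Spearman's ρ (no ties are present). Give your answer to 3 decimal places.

Rank hours: 4, 1, 6, 2, 5, 3
Rank score: 3, 5, 1, 6, 2, 4
d = rank(hours) − rank(score): 1, -4, 5, -4, 3, -1; Σd² = 68
ρ = 1 − 6Σd² / [n(n²−1)] = 1 − 6×68 / (6×35) = 1 − 408/210 ≈ -0.943

-0.943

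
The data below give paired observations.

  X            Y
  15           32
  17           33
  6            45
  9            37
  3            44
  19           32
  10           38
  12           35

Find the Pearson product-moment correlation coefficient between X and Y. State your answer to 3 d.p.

n = 8, ΣX = 91, ΣY = 296, ΣX² = 1245, ΣY² = 11136, ΣXY = 3184
nΣXY − ΣXΣY = 25472 − 26936 = -1464
nΣX² − (ΣX)² = 9960 − 8281 = 1679; nΣY² − (ΣY)² = 89088 − 87616 = 1472
r = -1464 / √(1679 × 1472) = -1464 / 1572.0967 ≈ -0.931

-0.931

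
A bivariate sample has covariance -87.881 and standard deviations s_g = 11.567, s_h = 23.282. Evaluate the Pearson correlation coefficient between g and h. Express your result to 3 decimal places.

r = Cov(g,h) / (s_g · s_h) = -87.881 / (11.567 × 23.282)
  = -87.881 / 269.3029 ≈ -0.326

-0.326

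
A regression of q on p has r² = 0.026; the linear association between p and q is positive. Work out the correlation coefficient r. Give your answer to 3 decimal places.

|r| = √0.026 = 0.161
The association is positive, so r = 0.161.

0.161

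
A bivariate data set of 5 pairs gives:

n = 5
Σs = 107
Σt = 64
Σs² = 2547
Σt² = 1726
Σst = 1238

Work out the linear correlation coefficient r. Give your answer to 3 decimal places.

-0.272

r = (nΣst − ΣsΣt) / √[(nΣs² − (Σs)²)(nΣt² − (Σt)²)]
Numerator: 5×1238 − 107×64 = -658
Denominator: √[(12735 − 11449)(8630 − 4096)] = √[1286 × 4534] = 2414.6892
r = -658 / 2414.6892 ≈ -0.272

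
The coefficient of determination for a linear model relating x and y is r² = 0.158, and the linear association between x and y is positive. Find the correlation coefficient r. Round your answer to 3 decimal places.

0.397

|r| = √0.158 = 0.397
The association is positive, so r = 0.397.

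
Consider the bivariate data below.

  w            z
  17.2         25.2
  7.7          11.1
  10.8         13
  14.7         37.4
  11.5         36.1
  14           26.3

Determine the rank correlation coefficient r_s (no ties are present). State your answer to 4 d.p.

Rank w: 6, 1, 2, 5, 3, 4
Rank z: 3, 1, 2, 6, 5, 4
d = rank(w) − rank(z): 3, 0, 0, -1, -2, 0; Σd² = 14
ρ = 1 − 6Σd² / [n(n²−1)] = 1 − 6×14 / (6×35) = 1 − 84/210 ≈ 0.6000

0.6000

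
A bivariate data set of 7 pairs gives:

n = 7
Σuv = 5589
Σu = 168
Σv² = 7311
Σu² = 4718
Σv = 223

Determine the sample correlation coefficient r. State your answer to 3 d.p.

0.629

r = (nΣuv − ΣuΣv) / √[(nΣu² − (Σu)²)(nΣv² − (Σv)²)]
Numerator: 7×5589 − 168×223 = 1659
Denominator: √[(33026 − 28224)(51177 − 49729)] = √[4802 × 1448] = 2636.9103
r = 1659 / 2636.9103 ≈ 0.629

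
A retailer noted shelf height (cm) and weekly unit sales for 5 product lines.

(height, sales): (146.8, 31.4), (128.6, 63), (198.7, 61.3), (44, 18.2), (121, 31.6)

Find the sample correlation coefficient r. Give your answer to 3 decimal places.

0.729

n = 5, Σx = 639.1, Σy = 205.5, Σx² = 94146.89, Σy² = 10042.45, Σxy = 29516.03
nΣxy − ΣxΣy = 147580.15 − 131335.05 = 16245.1
nΣx² − (Σx)² = 470734.45 − 408448.81 = 62285.64; nΣy² − (Σy)² = 50212.25 − 42230.25 = 7982
r = 16245.1 / √(62285.64 × 7982) = 16245.1 / 22297.1742 ≈ 0.729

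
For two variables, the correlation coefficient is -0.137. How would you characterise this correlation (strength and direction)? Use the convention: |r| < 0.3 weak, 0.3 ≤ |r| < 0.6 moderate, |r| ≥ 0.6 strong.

r = -0.137 < 0 so the relationship is negative.
|r| = 0.137, which falls in the weak range.

weak negative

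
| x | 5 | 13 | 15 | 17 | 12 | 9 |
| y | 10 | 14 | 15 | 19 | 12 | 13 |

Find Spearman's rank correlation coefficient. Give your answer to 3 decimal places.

Rank x: 1, 4, 5, 6, 3, 2
Rank y: 1, 4, 5, 6, 2, 3
d = rank(x) − rank(y): 0, 0, 0, 0, 1, -1; Σd² = 2
ρ = 1 − 6Σd² / [n(n²−1)] = 1 − 6×2 / (6×35) = 1 − 12/210 ≈ 0.943

0.943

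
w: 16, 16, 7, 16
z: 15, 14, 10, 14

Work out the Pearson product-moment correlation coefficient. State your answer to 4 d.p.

n = 4, Σw = 55, Σz = 53, Σw² = 817, Σz² = 717, Σwz = 758
nΣwz − ΣwΣz = 3032 − 2915 = 117
nΣw² − (Σw)² = 3268 − 3025 = 243; nΣz² − (Σz)² = 2868 − 2809 = 59
r = 117 / √(243 × 59) = 117 / 119.7372 ≈ 0.9771

0.9771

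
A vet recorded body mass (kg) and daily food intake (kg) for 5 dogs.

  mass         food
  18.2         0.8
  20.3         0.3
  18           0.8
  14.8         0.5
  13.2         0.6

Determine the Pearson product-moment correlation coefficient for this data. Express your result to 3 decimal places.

n = 5, Σx = 84.5, Σy = 3, Σx² = 1460.61, Σy² = 1.98, Σxy = 50.37
nΣxy − ΣxΣy = 251.85 − 253.5 = -1.65
nΣx² − (Σx)² = 7303.05 − 7140.25 = 162.8; nΣy² − (Σy)² = 9.9 − 9 = 0.9
r = -1.65 / √(162.8 × 0.9) = -1.65 / 12.1045 ≈ -0.136

-0.136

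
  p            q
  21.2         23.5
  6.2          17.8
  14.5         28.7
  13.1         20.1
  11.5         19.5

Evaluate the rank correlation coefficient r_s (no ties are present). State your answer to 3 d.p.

Rank p: 5, 1, 4, 3, 2
Rank q: 4, 1, 5, 3, 2
d = rank(p) − rank(q): 1, 0, -1, 0, 0; Σd² = 2
ρ = 1 − 6Σd² / [n(n²−1)] = 1 − 6×2 / (5×24) = 1 − 12/120 ≈ 0.900

0.900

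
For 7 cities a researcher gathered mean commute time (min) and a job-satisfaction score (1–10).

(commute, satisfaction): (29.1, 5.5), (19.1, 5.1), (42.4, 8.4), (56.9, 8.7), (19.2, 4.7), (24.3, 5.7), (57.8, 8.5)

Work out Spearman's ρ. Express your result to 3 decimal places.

0.893

Rank commute: 4, 1, 5, 6, 2, 3, 7
Rank satisfaction: 3, 2, 5, 7, 1, 4, 6
d = rank(commute) − rank(satisfaction): 1, -1, 0, -1, 1, -1, 1; Σd² = 6
ρ = 1 − 6Σd² / [n(n²−1)] = 1 − 6×6 / (7×48) = 1 − 36/336 ≈ 0.893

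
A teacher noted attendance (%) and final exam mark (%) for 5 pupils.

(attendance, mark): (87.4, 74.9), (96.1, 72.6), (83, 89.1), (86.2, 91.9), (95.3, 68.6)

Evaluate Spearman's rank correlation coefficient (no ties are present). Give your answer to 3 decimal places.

-0.800

Rank attendance: 3, 5, 1, 2, 4
Rank mark: 3, 2, 4, 5, 1
d = rank(attendance) − rank(mark): 0, 3, -3, -3, 3; Σd² = 36
ρ = 1 − 6Σd² / [n(n²−1)] = 1 − 6×36 / (5×24) = 1 − 216/120 ≈ -0.800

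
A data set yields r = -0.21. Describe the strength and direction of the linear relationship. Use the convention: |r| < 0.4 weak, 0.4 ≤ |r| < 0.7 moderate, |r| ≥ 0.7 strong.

r = -0.21 < 0 so the relationship is negative.
|r| = 0.21, which falls in the weak range.

weak negative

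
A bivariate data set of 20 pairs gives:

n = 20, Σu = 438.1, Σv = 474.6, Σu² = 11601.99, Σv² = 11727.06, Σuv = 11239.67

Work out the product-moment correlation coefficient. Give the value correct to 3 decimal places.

r = (nΣuv − ΣuΣv) / √[(nΣu² − (Σu)²)(nΣv² − (Σv)²)]
Numerator: 20×11239.67 − 438.1×474.6 = 16871.14
Denominator: √[(232039.8 − 191931.61)(234541.2 − 225245.16)] = √[40108.19 × 9296.04] = 19309.2553
r = 16871.14 / 19309.2553 ≈ 0.874

0.874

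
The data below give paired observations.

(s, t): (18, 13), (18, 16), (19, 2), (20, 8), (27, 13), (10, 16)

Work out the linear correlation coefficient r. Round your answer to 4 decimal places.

n = 6, Σs = 112, Σt = 68, Σs² = 2238, Σt² = 918, Σst = 1231
nΣst − ΣsΣt = 7386 − 7616 = -230
nΣs² − (Σs)² = 13428 − 12544 = 884; nΣt² − (Σt)² = 5508 − 4624 = 884
r = -230 / √(884 × 884) = -230 / 884.0000 ≈ -0.2602

-0.2602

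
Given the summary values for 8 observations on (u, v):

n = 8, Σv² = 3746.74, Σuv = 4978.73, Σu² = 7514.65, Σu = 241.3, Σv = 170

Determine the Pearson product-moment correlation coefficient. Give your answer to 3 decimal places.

-0.836

r = (nΣuv − ΣuΣv) / √[(nΣu² − (Σu)²)(nΣv² − (Σv)²)]
Numerator: 8×4978.73 − 241.3×170 = -1191.16
Denominator: √[(60117.2 − 58225.69)(29973.92 − 28900)] = √[1891.51 × 1073.92] = 1425.2475
r = -1191.16 / 1425.2475 ≈ -0.836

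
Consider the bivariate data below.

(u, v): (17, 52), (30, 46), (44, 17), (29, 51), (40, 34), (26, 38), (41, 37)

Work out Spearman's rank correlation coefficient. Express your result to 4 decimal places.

Rank u: 1, 4, 7, 3, 5, 2, 6
Rank v: 7, 5, 1, 6, 2, 4, 3
d = rank(u) − rank(v): -6, -1, 6, -3, 3, -2, 3; Σd² = 104
ρ = 1 − 6Σd² / [n(n²−1)] = 1 − 6×104 / (7×48) = 1 − 624/336 ≈ -0.8571

-0.8571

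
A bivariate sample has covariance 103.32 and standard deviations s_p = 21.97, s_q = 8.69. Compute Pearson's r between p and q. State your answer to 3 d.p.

0.541

r = Cov(p,q) / (s_p · s_q) = 103.32 / (21.97 × 8.69)
  = 103.32 / 190.9193 ≈ 0.541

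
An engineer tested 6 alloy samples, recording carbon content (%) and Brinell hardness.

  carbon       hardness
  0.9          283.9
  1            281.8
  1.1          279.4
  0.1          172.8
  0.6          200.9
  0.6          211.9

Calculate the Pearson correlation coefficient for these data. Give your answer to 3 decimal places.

0.939

n = 6, Σx = 4.3, Σy = 1430.7, Σx² = 3.75, Σy² = 353197.07, Σxy = 1109.61
nΣxy − ΣxΣy = 6657.66 − 6152.01 = 505.65
nΣx² − (Σx)² = 22.5 − 18.49 = 4.01; nΣy² − (Σy)² = 2119182.42 − 2046902.49 = 72279.93
r = 505.65 / √(4.01 × 72279.93) = 505.65 / 538.3702 ≈ 0.939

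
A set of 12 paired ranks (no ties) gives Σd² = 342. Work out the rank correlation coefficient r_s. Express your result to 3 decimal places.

ρ = 1 − 6Σd² / [n(n²−1)] = 1 − 6×342 / (12×143)
  = 1 − 2052/1716 = 1 − 1.1958 ≈ -0.196

-0.196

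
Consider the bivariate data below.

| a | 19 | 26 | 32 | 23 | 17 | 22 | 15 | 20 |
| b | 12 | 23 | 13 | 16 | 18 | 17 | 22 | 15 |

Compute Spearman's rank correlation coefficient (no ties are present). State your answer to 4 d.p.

Rank a: 3, 7, 8, 6, 2, 5, 1, 4
Rank b: 1, 8, 2, 4, 6, 5, 7, 3
d = rank(a) − rank(b): 2, -1, 6, 2, -4, 0, -6, 1; Σd² = 98
ρ = 1 − 6Σd² / [n(n²−1)] = 1 − 6×98 / (8×63) = 1 − 588/504 ≈ -0.1667

-0.1667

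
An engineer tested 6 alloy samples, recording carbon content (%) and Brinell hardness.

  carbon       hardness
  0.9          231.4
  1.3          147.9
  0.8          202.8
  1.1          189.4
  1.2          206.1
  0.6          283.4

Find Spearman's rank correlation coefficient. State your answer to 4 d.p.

Rank carbon: 3, 6, 2, 4, 5, 1
Rank hardness: 5, 1, 3, 2, 4, 6
d = rank(carbon) − rank(hardness): -2, 5, -1, 2, 1, -5; Σd² = 60
ρ = 1 − 6Σd² / [n(n²−1)] = 1 − 6×60 / (6×35) = 1 − 360/210 ≈ -0.7143

-0.7143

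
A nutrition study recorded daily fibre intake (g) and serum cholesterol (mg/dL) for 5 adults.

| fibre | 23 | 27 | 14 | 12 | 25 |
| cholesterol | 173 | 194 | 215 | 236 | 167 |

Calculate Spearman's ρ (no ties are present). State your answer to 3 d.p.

-0.700

Rank fibre: 3, 5, 2, 1, 4
Rank cholesterol: 2, 3, 4, 5, 1
d = rank(fibre) − rank(cholesterol): 1, 2, -2, -4, 3; Σd² = 34
ρ = 1 − 6Σd² / [n(n²−1)] = 1 − 6×34 / (5×24) = 1 − 204/120 ≈ -0.700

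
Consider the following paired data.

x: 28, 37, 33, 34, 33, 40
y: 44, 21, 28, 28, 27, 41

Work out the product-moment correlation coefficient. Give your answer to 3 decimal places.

-0.228

n = 6, Σx = 205, Σy = 189, Σx² = 7087, Σy² = 6355, Σxy = 6416
nΣxy − ΣxΣy = 38496 − 38745 = -249
nΣx² − (Σx)² = 42522 − 42025 = 497; nΣy² − (Σy)² = 38130 − 35721 = 2409
r = -249 / √(497 × 2409) = -249 / 1094.1997 ≈ -0.228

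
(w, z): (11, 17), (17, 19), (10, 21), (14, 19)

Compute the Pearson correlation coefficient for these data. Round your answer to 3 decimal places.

-0.129

n = 4, Σw = 52, Σz = 76, Σw² = 706, Σz² = 1452, Σwz = 986
nΣwz − ΣwΣz = 3944 − 3952 = -8
nΣw² − (Σw)² = 2824 − 2704 = 120; nΣz² − (Σz)² = 5808 − 5776 = 32
r = -8 / √(120 × 32) = -8 / 61.9677 ≈ -0.129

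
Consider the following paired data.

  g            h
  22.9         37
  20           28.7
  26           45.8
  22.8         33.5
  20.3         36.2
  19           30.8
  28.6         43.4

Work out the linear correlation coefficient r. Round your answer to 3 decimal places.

0.871

n = 7, Σg = 159.6, Σh = 255.4, Σg² = 3711.3, Σh² = 9555.22, Σgh = 5937.2
nΣgh − ΣgΣh = 41560.4 − 40761.84 = 798.56
nΣg² − (Σg)² = 25979.1 − 25472.16 = 506.94; nΣh² − (Σh)² = 66886.54 − 65229.16 = 1657.38
r = 798.56 / √(506.94 × 1657.38) = 798.56 / 916.6200 ≈ 0.871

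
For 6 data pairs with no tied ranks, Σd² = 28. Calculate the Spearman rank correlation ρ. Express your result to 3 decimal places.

0.200

ρ = 1 − 6Σd² / [n(n²−1)] = 1 − 6×28 / (6×35)
  = 1 − 168/210 = 1 − 0.8000 ≈ 0.200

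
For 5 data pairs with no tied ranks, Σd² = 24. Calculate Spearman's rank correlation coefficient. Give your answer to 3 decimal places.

ρ = 1 − 6Σd² / [n(n²−1)] = 1 − 6×24 / (5×24)
  = 1 − 144/120 = 1 − 1.2000 ≈ -0.200

-0.200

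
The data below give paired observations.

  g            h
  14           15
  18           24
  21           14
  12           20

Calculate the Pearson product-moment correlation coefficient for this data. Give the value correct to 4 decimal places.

n = 4, Σg = 65, Σh = 73, Σg² = 1105, Σh² = 1397, Σgh = 1176
nΣgh − ΣgΣh = 4704 − 4745 = -41
nΣg² − (Σg)² = 4420 − 4225 = 195; nΣh² − (Σh)² = 5588 − 5329 = 259
r = -41 / √(195 × 259) = -41 / 224.7332 ≈ -0.1824

-0.1824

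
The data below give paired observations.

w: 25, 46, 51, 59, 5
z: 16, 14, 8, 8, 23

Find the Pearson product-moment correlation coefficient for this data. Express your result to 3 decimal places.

n = 5, Σw = 186, Σz = 69, Σw² = 8848, Σz² = 1109, Σwz = 2039
nΣwz − ΣwΣz = 10195 − 12834 = -2639
nΣw² − (Σw)² = 44240 − 34596 = 9644; nΣz² − (Σz)² = 5545 − 4761 = 784
r = -2639 / √(9644 × 784) = -2639 / 2749.7083 ≈ -0.960

-0.960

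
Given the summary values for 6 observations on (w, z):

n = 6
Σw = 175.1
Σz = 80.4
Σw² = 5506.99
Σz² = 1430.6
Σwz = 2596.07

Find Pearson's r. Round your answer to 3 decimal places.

0.667

r = (nΣwz − ΣwΣz) / √[(nΣw² − (Σw)²)(nΣz² − (Σz)²)]
Numerator: 6×2596.07 − 175.1×80.4 = 1498.38
Denominator: √[(33041.94 − 30660.01)(8583.6 − 6464.16)] = √[2381.93 × 2119.44] = 2246.8551
r = 1498.38 / 2246.8551 ≈ 0.667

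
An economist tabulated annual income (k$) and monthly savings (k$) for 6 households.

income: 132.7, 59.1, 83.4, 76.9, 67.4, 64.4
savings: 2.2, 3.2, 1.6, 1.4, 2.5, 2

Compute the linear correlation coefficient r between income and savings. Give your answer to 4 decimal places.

n = 6, Σx = 483.9, Σy = 12.9, Σx² = 42661.39, Σy² = 29.85, Σxy = 1019.46
nΣxy − ΣxΣy = 6116.76 − 6242.31 = -125.55
nΣx² − (Σx)² = 255968.34 − 234159.21 = 21809.13; nΣy² − (Σy)² = 179.1 − 166.41 = 12.69
r = -125.55 / √(21809.13 × 12.69) = -125.55 / 526.0778 ≈ -0.2387

-0.2387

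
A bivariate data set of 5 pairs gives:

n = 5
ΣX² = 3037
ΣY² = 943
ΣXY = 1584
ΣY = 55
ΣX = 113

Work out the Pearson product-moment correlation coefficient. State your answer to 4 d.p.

0.8438

r = (nΣXY − ΣXΣY) / √[(nΣX² − (ΣX)²)(nΣY² − (ΣY)²)]
Numerator: 5×1584 − 113×55 = 1705
Denominator: √[(15185 − 12769)(4715 − 3025)] = √[2416 × 1690] = 2020.6534
r = 1705 / 2020.6534 ≈ 0.8438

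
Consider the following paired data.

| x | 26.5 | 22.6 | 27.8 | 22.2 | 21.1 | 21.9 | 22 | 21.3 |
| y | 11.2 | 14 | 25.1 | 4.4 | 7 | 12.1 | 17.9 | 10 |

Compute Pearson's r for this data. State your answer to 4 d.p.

0.6228

n = 8, Σx = 185.4, Σy = 101.7, Σx² = 4341.2, Σy² = 1586.63, Σxy = 2428.15
nΣxy − ΣxΣy = 19425.2 − 18855.18 = 570.02
nΣx² − (Σx)² = 34729.6 − 34373.16 = 356.44; nΣy² − (Σy)² = 12693.04 − 10342.89 = 2350.15
r = 570.02 / √(356.44 × 2350.15) = 570.02 / 915.2527 ≈ 0.6228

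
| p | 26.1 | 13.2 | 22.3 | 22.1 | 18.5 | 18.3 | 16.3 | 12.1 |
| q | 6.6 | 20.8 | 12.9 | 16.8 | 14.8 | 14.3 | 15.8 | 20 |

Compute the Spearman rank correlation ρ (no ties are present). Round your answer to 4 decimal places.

Rank p: 8, 2, 7, 6, 5, 4, 3, 1
Rank q: 1, 8, 2, 6, 4, 3, 5, 7
d = rank(p) − rank(q): 7, -6, 5, 0, 1, 1, -2, -6; Σd² = 152
ρ = 1 − 6Σd² / [n(n²−1)] = 1 − 6×152 / (8×63) = 1 − 912/504 ≈ -0.8095

-0.8095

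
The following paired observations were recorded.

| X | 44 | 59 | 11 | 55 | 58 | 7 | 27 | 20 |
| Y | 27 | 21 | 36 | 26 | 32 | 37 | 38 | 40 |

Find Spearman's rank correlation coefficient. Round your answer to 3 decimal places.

-0.738

Rank X: 5, 8, 2, 6, 7, 1, 4, 3
Rank Y: 3, 1, 5, 2, 4, 6, 7, 8
d = rank(X) − rank(Y): 2, 7, -3, 4, 3, -5, -3, -5; Σd² = 146
ρ = 1 − 6Σd² / [n(n²−1)] = 1 − 6×146 / (8×63) = 1 − 876/504 ≈ -0.738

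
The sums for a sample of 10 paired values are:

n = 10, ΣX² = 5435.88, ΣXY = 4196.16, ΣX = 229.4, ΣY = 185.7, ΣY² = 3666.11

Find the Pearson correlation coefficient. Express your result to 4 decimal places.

r = (nΣXY − ΣXΣY) / √[(nΣX² − (ΣX)²)(nΣY² − (ΣY)²)]
Numerator: 10×4196.16 − 229.4×185.7 = -637.98
Denominator: √[(54358.8 − 52624.36)(36661.1 − 34484.49)] = √[1734.44 × 2176.61] = 1942.9872
r = -637.98 / 1942.9872 ≈ -0.3284

-0.3284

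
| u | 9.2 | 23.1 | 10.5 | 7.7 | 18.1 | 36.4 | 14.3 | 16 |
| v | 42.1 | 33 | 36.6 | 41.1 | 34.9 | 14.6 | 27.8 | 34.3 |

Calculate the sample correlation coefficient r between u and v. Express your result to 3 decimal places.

-0.896

n = 8, Σu = 135.3, Σv = 264.4, Σu² = 2900.85, Σv² = 9270.68, Σuv = 3959.86
nΣuv − ΣuΣv = 31678.88 − 35773.32 = -4094.44
nΣu² − (Σu)² = 23206.8 − 18306.09 = 4900.71; nΣv² − (Σv)² = 74165.44 − 69907.36 = 4258.08
r = -4094.44 / √(4900.71 × 4258.08) = -4094.44 / 4568.1085 ≈ -0.896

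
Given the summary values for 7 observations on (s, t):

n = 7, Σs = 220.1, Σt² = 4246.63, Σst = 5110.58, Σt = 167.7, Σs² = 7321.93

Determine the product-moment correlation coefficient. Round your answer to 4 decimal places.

-0.5356

r = (nΣst − ΣsΣt) / √[(nΣs² − (Σs)²)(nΣt² − (Σt)²)]
Numerator: 7×5110.58 − 220.1×167.7 = -1136.71
Denominator: √[(51253.51 − 48444.01)(29726.41 − 28123.29)] = √[2809.5 × 1603.12] = 2122.2548
r = -1136.71 / 2122.2548 ≈ -0.5356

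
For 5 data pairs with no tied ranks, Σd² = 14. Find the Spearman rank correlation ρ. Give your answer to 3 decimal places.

ρ = 1 − 6Σd² / [n(n²−1)] = 1 − 6×14 / (5×24)
  = 1 − 84/120 = 1 − 0.7000 ≈ 0.300

0.300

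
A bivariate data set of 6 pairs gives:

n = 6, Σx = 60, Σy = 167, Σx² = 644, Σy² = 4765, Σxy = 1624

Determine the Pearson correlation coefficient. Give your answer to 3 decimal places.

-0.642

r = (nΣxy − ΣxΣy) / √[(nΣx² − (Σx)²)(nΣy² − (Σy)²)]
Numerator: 6×1624 − 60×167 = -276
Denominator: √[(3864 − 3600)(28590 − 27889)] = √[264 × 701] = 430.1907
r = -276 / 430.1907 ≈ -0.642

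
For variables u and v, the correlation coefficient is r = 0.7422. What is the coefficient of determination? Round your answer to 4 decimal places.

r² = (0.7422)² = 0.5509

0.5509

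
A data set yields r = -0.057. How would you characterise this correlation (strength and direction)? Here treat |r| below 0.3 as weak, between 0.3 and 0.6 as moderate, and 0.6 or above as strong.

r = -0.057 < 0 so the relationship is negative.
|r| = 0.057, which falls in the weak range.

weak negative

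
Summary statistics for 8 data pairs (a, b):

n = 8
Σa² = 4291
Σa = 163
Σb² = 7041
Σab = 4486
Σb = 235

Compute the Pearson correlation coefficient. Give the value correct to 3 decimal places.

-0.826

r = (nΣab − ΣaΣb) / √[(nΣa² − (Σa)²)(nΣb² − (Σb)²)]
Numerator: 8×4486 − 163×235 = -2417
Denominator: √[(34328 − 26569)(56328 − 55225)] = √[7759 × 1103] = 2925.4362
r = -2417 / 2925.4362 ≈ -0.826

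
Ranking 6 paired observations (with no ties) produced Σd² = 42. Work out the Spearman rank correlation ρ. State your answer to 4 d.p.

ρ = 1 − 6Σd² / [n(n²−1)] = 1 − 6×42 / (6×35)
  = 1 − 252/210 = 1 − 1.20000 ≈ -0.2000

-0.2000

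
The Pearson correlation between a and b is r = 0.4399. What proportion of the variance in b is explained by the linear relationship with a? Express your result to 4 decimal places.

0.1935

r² = (0.4399)² = 0.1935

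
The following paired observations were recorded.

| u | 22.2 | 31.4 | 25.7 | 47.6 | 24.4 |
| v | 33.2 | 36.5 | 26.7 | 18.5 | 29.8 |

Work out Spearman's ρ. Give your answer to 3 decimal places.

-0.400

Rank u: 1, 4, 3, 5, 2
Rank v: 4, 5, 2, 1, 3
d = rank(u) − rank(v): -3, -1, 1, 4, -1; Σd² = 28
ρ = 1 − 6Σd² / [n(n²−1)] = 1 − 6×28 / (5×24) = 1 − 168/120 ≈ -0.400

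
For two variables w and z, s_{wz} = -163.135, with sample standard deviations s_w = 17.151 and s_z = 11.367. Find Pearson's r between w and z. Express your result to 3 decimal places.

r = Cov(w,z) / (s_w · s_z) = -163.135 / (17.151 × 11.367)
  = -163.135 / 194.9554 ≈ -0.837

-0.837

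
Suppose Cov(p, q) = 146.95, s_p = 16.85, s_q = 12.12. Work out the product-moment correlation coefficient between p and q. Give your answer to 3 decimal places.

r = Cov(p,q) / (s_p · s_q) = 146.95 / (16.85 × 12.12)
  = 146.95 / 204.2220 ≈ 0.720

0.720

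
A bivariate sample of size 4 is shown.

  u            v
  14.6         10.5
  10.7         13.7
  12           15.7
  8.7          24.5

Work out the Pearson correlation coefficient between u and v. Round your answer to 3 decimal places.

n = 4, Σu = 46, Σv = 64.4, Σu² = 547.34, Σv² = 1144.68, Σuv = 701.44
nΣuv − ΣuΣv = 2805.76 − 2962.4 = -156.64
nΣu² − (Σu)² = 2189.36 − 2116 = 73.36; nΣv² − (Σv)² = 4578.72 − 4147.36 = 431.36
r = -156.64 / √(73.36 × 431.36) = -156.64 / 177.8892 ≈ -0.881

-0.881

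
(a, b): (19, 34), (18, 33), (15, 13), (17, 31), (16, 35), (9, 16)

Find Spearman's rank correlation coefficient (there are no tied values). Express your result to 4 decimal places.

Rank a: 6, 5, 2, 4, 3, 1
Rank b: 5, 4, 1, 3, 6, 2
d = rank(a) − rank(b): 1, 1, 1, 1, -3, -1; Σd² = 14
ρ = 1 − 6Σd² / [n(n²−1)] = 1 − 6×14 / (6×35) = 1 − 84/210 ≈ 0.6000

0.6000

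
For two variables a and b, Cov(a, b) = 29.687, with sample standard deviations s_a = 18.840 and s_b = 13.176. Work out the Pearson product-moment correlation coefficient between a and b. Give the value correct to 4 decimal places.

0.1196

r = Cov(a,b) / (s_a · s_b) = 29.687 / (18.840 × 13.176)
  = 29.687 / 248.2358 ≈ 0.1196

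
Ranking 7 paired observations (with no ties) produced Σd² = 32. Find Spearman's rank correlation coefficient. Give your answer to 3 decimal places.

ρ = 1 − 6Σd² / [n(n²−1)] = 1 − 6×32 / (7×48)
  = 1 − 192/336 = 1 − 0.5714 ≈ 0.429

0.429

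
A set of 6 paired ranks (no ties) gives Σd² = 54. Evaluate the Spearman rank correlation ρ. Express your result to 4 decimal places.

ρ = 1 − 6Σd² / [n(n²−1)] = 1 − 6×54 / (6×35)
  = 1 − 324/210 = 1 − 1.54286 ≈ -0.5429

-0.5429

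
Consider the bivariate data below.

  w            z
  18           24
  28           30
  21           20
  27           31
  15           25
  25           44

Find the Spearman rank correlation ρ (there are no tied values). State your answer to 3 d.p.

Rank w: 2, 6, 3, 5, 1, 4
Rank z: 2, 4, 1, 5, 3, 6
d = rank(w) − rank(z): 0, 2, 2, 0, -2, -2; Σd² = 16
ρ = 1 − 6Σd² / [n(n²−1)] = 1 − 6×16 / (6×35) = 1 − 96/210 ≈ 0.543

0.543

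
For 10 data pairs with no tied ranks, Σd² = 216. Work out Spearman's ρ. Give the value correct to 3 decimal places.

-0.309

ρ = 1 − 6Σd² / [n(n²−1)] = 1 − 6×216 / (10×99)
  = 1 − 1296/990 = 1 − 1.3091 ≈ -0.309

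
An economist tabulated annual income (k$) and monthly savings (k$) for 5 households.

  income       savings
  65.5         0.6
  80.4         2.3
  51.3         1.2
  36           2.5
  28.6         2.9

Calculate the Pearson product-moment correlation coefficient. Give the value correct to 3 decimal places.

-0.475

n = 5, Σx = 261.8, Σy = 9.5, Σx² = 15500.06, Σy² = 21.75, Σxy = 458.72
nΣxy − ΣxΣy = 2293.6 − 2487.1 = -193.5
nΣx² − (Σx)² = 77500.3 − 68539.24 = 8961.06; nΣy² − (Σy)² = 108.75 − 90.25 = 18.5
r = -193.5 / √(8961.06 × 18.5) = -193.5 / 407.1604 ≈ -0.475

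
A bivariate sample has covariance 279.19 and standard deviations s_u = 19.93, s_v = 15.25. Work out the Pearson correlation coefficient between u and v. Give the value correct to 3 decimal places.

0.919

r = Cov(u,v) / (s_u · s_v) = 279.19 / (19.93 × 15.25)
  = 279.19 / 303.9325 ≈ 0.919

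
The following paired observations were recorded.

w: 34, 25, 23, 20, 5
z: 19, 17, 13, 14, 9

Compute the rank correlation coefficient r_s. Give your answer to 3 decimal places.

0.900

Rank w: 5, 4, 3, 2, 1
Rank z: 5, 4, 2, 3, 1
d = rank(w) − rank(z): 0, 0, 1, -1, 0; Σd² = 2
ρ = 1 − 6Σd² / [n(n²−1)] = 1 − 6×2 / (5×24) = 1 − 12/120 ≈ 0.900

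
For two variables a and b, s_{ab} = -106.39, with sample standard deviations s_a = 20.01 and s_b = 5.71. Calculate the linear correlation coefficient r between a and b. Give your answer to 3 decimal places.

r = Cov(a,b) / (s_a · s_b) = -106.39 / (20.01 × 5.71)
  = -106.39 / 114.2571 ≈ -0.931

-0.931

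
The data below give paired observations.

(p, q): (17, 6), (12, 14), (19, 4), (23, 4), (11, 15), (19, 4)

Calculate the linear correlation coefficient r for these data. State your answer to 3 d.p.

n = 6, Σp = 101, Σq = 47, Σp² = 1805, Σq² = 505, Σpq = 679
nΣpq − ΣpΣq = 4074 − 4747 = -673
nΣp² − (Σp)² = 10830 − 10201 = 629; nΣq² − (Σq)² = 3030 − 2209 = 821
r = -673 / √(629 × 821) = -673 / 718.6160 ≈ -0.937

-0.937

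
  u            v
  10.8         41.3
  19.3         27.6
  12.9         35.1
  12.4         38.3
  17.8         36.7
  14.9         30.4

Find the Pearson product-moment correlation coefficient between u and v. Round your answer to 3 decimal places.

-0.739

n = 6, Σu = 88.1, Σv = 209.4, Σu² = 1348.15, Σv² = 7437.4, Σuv = 3012.65
nΣuv − ΣuΣv = 18075.9 − 18448.14 = -372.24
nΣu² − (Σu)² = 8088.9 − 7761.61 = 327.29; nΣv² − (Σv)² = 44624.4 − 43848.36 = 776.04
r = -372.24 / √(327.29 × 776.04) = -372.24 / 503.9743 ≈ -0.739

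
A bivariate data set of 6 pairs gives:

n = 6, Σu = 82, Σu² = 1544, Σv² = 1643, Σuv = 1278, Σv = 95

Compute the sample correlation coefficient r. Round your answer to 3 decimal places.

r = (nΣuv − ΣuΣv) / √[(nΣu² − (Σu)²)(nΣv² − (Σv)²)]
Numerator: 6×1278 − 82×95 = -122
Denominator: √[(9264 − 6724)(9858 − 9025)] = √[2540 × 833] = 1454.5859
r = -122 / 1454.5859 ≈ -0.084

-0.084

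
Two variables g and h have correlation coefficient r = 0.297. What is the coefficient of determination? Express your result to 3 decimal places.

r² = (0.297)² = 0.088

0.088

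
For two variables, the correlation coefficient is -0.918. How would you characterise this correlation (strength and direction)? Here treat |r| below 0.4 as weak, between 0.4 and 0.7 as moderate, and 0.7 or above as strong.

r = -0.918 < 0 so the relationship is negative.
|r| = 0.918, which falls in the strong range.

strong negative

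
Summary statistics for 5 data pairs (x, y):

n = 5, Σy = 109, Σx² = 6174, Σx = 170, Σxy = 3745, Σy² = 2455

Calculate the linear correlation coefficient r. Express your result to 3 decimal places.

0.221

r = (nΣxy − ΣxΣy) / √[(nΣx² − (Σx)²)(nΣy² − (Σy)²)]
Numerator: 5×3745 − 170×109 = 195
Denominator: √[(30870 − 28900)(12275 − 11881)] = √[1970 × 394] = 881.0108
r = 195 / 881.0108 ≈ 0.221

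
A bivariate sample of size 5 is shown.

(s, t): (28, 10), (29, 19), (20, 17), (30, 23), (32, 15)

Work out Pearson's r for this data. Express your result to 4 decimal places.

0.0654

n = 5, Σs = 139, Σt = 84, Σs² = 3949, Σt² = 1504, Σst = 2341
nΣst − ΣsΣt = 11705 − 11676 = 29
nΣs² − (Σs)² = 19745 − 19321 = 424; nΣt² − (Σt)² = 7520 − 7056 = 464
r = 29 / √(424 × 464) = 29 / 443.5493 ≈ 0.0654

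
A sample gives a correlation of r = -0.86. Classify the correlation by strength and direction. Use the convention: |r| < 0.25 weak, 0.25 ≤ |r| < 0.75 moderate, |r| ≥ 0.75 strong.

strong negative

r = -0.86 < 0 so the relationship is negative.
|r| = 0.86, which falls in the strong range.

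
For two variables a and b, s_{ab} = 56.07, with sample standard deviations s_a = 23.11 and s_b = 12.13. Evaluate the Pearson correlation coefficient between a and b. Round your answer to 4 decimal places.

r = Cov(a,b) / (s_a · s_b) = 56.07 / (23.11 × 12.13)
  = 56.07 / 280.3243 ≈ 0.2000

0.2000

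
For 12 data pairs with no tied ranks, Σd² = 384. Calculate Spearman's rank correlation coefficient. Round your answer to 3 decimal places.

ρ = 1 − 6Σd² / [n(n²−1)] = 1 − 6×384 / (12×143)
  = 1 − 2304/1716 = 1 − 1.3427 ≈ -0.343

-0.343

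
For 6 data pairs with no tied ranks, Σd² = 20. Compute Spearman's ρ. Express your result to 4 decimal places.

ρ = 1 − 6Σd² / [n(n²−1)] = 1 − 6×20 / (6×35)
  = 1 − 120/210 = 1 − 0.57143 ≈ 0.4286

0.4286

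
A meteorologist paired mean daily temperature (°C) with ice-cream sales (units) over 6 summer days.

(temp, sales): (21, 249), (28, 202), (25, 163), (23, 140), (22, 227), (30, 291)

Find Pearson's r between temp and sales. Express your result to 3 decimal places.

0.320

n = 6, Σx = 149, Σy = 1272, Σx² = 3763, Σy² = 285184, Σxy = 31904
nΣxy − ΣxΣy = 191424 − 189528 = 1896
nΣx² − (Σx)² = 22578 − 22201 = 377; nΣy² − (Σy)² = 1711104 − 1617984 = 93120
r = 1896 / √(377 × 93120) = 1896 / 5925.0519 ≈ 0.320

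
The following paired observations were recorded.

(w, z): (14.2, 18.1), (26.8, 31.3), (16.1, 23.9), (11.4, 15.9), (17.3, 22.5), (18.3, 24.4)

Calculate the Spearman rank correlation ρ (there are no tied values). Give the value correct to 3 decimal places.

0.943

Rank w: 2, 6, 3, 1, 4, 5
Rank z: 2, 6, 4, 1, 3, 5
d = rank(w) − rank(z): 0, 0, -1, 0, 1, 0; Σd² = 2
ρ = 1 − 6Σd² / [n(n²−1)] = 1 − 6×2 / (6×35) = 1 − 12/210 ≈ 0.943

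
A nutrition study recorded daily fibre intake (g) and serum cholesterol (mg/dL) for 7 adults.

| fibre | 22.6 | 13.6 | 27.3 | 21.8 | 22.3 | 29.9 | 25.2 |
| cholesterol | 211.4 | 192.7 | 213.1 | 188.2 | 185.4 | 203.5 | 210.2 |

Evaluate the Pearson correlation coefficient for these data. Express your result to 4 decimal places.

0.5235

n = 7, Σx = 162.7, Σy = 1404.5, Σx² = 3942.59, Σy² = 282623.55, Σxy = 32834.86
nΣxy − ΣxΣy = 229844.02 − 228512.15 = 1331.87
nΣx² − (Σx)² = 27598.13 − 26471.29 = 1126.84; nΣy² − (Σy)² = 1978364.85 − 1972620.25 = 5744.6
r = 1331.87 / √(1126.84 × 5744.6) = 1331.87 / 2544.2573 ≈ 0.5235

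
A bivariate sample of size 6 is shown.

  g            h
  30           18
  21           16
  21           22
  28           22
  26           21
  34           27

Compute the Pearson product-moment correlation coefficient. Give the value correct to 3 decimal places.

n = 6, Σg = 160, Σh = 126, Σg² = 4398, Σh² = 2718, Σgh = 3418
nΣgh − ΣgΣh = 20508 − 20160 = 348
nΣg² − (Σg)² = 26388 − 25600 = 788; nΣh² − (Σh)² = 16308 − 15876 = 432
r = 348 / √(788 × 432) = 348 / 583.4518 ≈ 0.596

0.596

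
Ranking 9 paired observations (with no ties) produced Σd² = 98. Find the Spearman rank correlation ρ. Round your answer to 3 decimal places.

ρ = 1 − 6Σd² / [n(n²−1)] = 1 − 6×98 / (9×80)
  = 1 − 588/720 = 1 − 0.8167 ≈ 0.183

0.183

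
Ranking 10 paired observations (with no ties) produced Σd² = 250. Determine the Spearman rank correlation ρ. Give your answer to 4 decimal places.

ρ = 1 − 6Σd² / [n(n²−1)] = 1 − 6×250 / (10×99)
  = 1 − 1500/990 = 1 − 1.51515 ≈ -0.5152

-0.5152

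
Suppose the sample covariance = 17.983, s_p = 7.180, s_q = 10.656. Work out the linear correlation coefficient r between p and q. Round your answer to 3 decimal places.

r = Cov(p,q) / (s_p · s_q) = 17.983 / (7.180 × 10.656)
  = 17.983 / 76.5101 ≈ 0.235

0.235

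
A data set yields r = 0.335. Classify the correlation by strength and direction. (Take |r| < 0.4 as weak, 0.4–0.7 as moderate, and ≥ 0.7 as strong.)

r = 0.335 > 0 so the relationship is positive.
|r| = 0.335, which falls in the weak range.

weak positive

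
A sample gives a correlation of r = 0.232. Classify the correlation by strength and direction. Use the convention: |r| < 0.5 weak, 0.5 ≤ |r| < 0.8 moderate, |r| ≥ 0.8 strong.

weak positive

r = 0.232 > 0 so the relationship is positive.
|r| = 0.232, which falls in the weak range.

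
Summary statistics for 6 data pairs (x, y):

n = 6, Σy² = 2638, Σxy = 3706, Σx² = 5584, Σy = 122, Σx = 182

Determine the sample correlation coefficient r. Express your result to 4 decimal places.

r = (nΣxy − ΣxΣy) / √[(nΣx² − (Σx)²)(nΣy² − (Σy)²)]
Numerator: 6×3706 − 182×122 = 32
Denominator: √[(33504 − 33124)(15828 − 14884)] = √[380 × 944] = 598.9324
r = 32 / 598.9324 ≈ 0.0534

0.0534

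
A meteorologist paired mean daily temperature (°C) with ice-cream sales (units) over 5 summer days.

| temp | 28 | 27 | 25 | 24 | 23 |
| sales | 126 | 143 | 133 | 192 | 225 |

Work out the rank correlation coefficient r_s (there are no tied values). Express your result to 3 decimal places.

-0.900

Rank temp: 5, 4, 3, 2, 1
Rank sales: 1, 3, 2, 4, 5
d = rank(temp) − rank(sales): 4, 1, 1, -2, -4; Σd² = 38
ρ = 1 − 6Σd² / [n(n²−1)] = 1 − 6×38 / (5×24) = 1 − 228/120 ≈ -0.900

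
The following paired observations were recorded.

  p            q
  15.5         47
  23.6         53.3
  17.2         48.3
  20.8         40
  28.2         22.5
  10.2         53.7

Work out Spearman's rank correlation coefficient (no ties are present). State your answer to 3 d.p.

-0.600

Rank p: 2, 5, 3, 4, 6, 1
Rank q: 3, 5, 4, 2, 1, 6
d = rank(p) − rank(q): -1, 0, -1, 2, 5, -5; Σd² = 56
ρ = 1 − 6Σd² / [n(n²−1)] = 1 − 6×56 / (6×35) = 1 − 336/210 ≈ -0.600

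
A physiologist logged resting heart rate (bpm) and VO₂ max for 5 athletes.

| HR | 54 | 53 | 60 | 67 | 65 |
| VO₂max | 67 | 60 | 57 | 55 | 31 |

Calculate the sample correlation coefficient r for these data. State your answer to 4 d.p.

n = 5, Σx = 299, Σy = 270, Σx² = 18039, Σy² = 15324, Σxy = 15918
nΣxy − ΣxΣy = 79590 − 80730 = -1140
nΣx² − (Σx)² = 90195 − 89401 = 794; nΣy² − (Σy)² = 76620 − 72900 = 3720
r = -1140 / √(794 × 3720) = -1140 / 1718.6274 ≈ -0.6633

-0.6633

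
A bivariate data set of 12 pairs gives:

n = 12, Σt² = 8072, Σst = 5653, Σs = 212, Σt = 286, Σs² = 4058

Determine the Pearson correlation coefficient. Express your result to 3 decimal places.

r = (nΣst − ΣsΣt) / √[(nΣs² − (Σs)²)(nΣt² − (Σt)²)]
Numerator: 12×5653 − 212×286 = 7204
Denominator: √[(48696 − 44944)(96864 − 81796)] = √[3752 × 15068] = 7518.9850
r = 7204 / 7518.9850 ≈ 0.958

0.958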